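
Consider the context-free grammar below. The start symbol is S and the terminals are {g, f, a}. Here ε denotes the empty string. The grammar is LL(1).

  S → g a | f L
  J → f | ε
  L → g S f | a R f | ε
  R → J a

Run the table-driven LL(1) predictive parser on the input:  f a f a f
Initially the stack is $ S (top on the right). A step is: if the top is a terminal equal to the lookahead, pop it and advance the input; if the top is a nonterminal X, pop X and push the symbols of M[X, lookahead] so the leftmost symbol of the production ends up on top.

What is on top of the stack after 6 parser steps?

     Stack    Input        Action
  1  $ S      f a f a f $  expand S → f L
  2  $ L f    f a f a f $  match f
  3  $ L      a f a f $    expand L → a R f
  4  $ f R a  a f a f $    match a
  5  $ f R    f a f $      expand R → J a
  6  $ f a J  f a f $      expand J → f
Stack after step 6: $ f a f (top = f).

f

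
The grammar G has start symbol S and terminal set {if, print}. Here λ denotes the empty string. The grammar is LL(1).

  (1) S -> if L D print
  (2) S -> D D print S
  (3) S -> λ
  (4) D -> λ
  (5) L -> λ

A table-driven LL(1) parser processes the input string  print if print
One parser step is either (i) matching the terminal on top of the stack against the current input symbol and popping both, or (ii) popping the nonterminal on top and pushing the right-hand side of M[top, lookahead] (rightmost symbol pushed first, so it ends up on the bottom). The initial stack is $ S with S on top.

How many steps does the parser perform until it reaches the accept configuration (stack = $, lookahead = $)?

9

step 1: stack=$ S  input=print if print $  — expand S -> D D print S
step 2: stack=$ S print D D  input=print if print $  — expand D -> λ
step 3: stack=$ S print D  input=print if print $  — expand D -> λ
step 4: stack=$ S print  input=print if print $  — match print
step 5: stack=$ S  input=if print $  — expand S -> if L D print
step 6: stack=$ print D L if  input=if print $  — match if
step 7: stack=$ print D L  input=print $  — expand L -> λ
step 8: stack=$ print D  input=print $  — expand D -> λ
step 9: stack=$ print  input=print $  — match print
Accept reached after 9 steps.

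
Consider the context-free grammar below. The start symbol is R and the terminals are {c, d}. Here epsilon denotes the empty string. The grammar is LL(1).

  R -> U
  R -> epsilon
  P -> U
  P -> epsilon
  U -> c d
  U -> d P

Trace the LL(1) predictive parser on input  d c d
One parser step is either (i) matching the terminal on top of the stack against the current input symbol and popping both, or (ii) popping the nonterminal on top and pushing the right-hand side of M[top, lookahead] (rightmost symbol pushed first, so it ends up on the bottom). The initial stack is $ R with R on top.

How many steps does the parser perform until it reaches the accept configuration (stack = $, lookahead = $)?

step 1: stack=$ R  input=d c d $  — expand R -> U
step 2: stack=$ U  input=d c d $  — expand U -> d P
step 3: stack=$ P d  input=d c d $  — match d
step 4: stack=$ P  input=c d $  — expand P -> U
step 5: stack=$ U  input=c d $  — expand U -> c d
step 6: stack=$ d c  input=c d $  — match c
step 7: stack=$ d  input=d $  — match d
Accept reached after 7 steps.

7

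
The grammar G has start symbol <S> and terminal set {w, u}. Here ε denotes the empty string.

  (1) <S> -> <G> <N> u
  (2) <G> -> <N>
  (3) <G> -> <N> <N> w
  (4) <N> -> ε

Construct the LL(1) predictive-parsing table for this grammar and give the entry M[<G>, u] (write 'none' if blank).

<G> -> <N>

FIRST(<N>): from <N>->ε we get {ε}. So FIRST(<N>) = {ε}.
FIRST(<G>): from <G>-><N> we get {ε}; from <G>-><N> <N> w we get {w}. So FIRST(<G>) = {ε, w}.
FIRST(<S>): from <S>-><G> <N> u we get {u, w}. So FIRST(<S>) = {u, w}.
FOLLOW(<S>) includes $ since <S> is the start symbol.
FOLLOW(<G>): in <S>-><G> <N> u, <G> is followed by <N> u with FIRST {u}. Thus FOLLOW(<G>) = {u}.
For <G> -> <N>: FIRST(<N>) = {ε}, so it goes in M[<G>, t] for t ∈ {}; since ε ∈ FIRST, also for every t ∈ FOLLOW(<G>) = {u}.
For <G> -> <N> <N> w: FIRST(<N> <N> w) = {w}, so it goes in M[<G>, t] for t ∈ {w}.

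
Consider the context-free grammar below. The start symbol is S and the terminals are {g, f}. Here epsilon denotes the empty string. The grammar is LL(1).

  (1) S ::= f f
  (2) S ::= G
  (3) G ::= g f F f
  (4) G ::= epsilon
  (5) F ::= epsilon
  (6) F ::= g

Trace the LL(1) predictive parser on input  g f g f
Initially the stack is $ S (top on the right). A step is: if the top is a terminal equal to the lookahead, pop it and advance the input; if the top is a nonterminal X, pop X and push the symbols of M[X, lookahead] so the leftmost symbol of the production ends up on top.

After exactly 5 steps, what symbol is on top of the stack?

g

step 1: stack=$ S  input=g f g f $  — expand S ::= G
step 2: stack=$ G  input=g f g f $  — expand G ::= g f F f
step 3: stack=$ f F f g  input=g f g f $  — match g
step 4: stack=$ f F f  input=f g f $  — match f
step 5: stack=$ f F  input=g f $  — expand F ::= g
Stack after step 5: $ f g (top = g).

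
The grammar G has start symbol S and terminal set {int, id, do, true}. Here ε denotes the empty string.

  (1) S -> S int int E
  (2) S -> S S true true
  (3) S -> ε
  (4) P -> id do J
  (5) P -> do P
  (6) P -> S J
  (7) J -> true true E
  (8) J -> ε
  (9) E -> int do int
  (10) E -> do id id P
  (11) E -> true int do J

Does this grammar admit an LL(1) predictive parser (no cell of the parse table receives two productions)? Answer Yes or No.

FIRST(S) = {ε, int, true}
FIRST(P) = {ε, do, id, int, true}
FIRST(J) = {ε, true}
FIRST(E) = {do, int, true}
FOLLOW(S) = {$, int, true}
FOLLOW(P) = {$, int, true}
FOLLOW(J) = {$, int, true}
FOLLOW(E) = {$, int, true}
Cell M[J, true] receives both J -> true true E and J -> ε — the grammar is not LL(1).

No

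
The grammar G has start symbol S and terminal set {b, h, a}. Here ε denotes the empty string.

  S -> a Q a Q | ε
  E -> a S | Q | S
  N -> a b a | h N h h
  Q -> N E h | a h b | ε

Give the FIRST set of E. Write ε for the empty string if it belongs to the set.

{ε, a, h}

FIRST(S) = {ε, a}
FIRST(N) = {a, h}
FIRST(Q) = {ε, a, h}  (via N E h)
FIRST(E) = {ε, a, h}  (via Q, S)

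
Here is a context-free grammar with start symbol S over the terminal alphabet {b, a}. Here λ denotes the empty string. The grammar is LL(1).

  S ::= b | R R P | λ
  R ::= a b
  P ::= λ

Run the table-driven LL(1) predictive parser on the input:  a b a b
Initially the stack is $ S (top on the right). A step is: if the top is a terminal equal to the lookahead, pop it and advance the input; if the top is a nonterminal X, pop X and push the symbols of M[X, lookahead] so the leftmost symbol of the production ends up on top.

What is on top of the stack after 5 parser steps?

     Stack      Input      Action
  1  $ S        a b a b $  expand S ::= R R P
  2  $ P R R    a b a b $  expand R ::= a b
  3  $ P R b a  a b a b $  match a
  4  $ P R b    b a b $    match b
  5  $ P R      a b $      expand R ::= a b
Stack after step 5: $ P b a (top = a).

a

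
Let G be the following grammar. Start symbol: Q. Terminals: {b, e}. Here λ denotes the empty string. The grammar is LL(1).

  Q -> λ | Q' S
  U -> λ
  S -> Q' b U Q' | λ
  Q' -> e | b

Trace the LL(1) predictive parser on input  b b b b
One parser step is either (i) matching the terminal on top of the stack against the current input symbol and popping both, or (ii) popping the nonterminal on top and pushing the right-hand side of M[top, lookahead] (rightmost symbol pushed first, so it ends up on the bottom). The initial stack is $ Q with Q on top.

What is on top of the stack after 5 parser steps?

b

     Stack        Input      Action
  1  $ Q          b b b b $  expand Q -> Q' S
  2  $ S Q'       b b b b $  expand Q' -> b
  3  $ S b        b b b b $  match b
  4  $ S          b b b $    expand S -> Q' b U Q'
  5  $ Q' U b Q'  b b b $    expand Q' -> b
Stack after step 5: $ Q' U b b (top = b).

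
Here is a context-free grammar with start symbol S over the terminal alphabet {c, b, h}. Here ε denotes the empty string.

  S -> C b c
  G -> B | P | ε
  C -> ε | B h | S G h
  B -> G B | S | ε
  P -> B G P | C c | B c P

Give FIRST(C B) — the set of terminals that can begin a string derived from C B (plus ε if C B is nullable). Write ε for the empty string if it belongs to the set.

FIRST(S) = {b, c, h}  (via C b c)
FIRST(G) = {ε, b, c, h}  (via B, P)
FIRST(B) = {ε, b, c, h}  (via G B, S)
FIRST(C) = {ε, b, c, h}  (via B h, S G h)
FIRST(P) = {b, c, h}  (via B G P, C c, B c P)
FIRST(C B): take FIRST of each symbol in turn, carrying on past any symbol whose FIRST contains ε; result {ε, b, c, h}.

{ε, b, c, h}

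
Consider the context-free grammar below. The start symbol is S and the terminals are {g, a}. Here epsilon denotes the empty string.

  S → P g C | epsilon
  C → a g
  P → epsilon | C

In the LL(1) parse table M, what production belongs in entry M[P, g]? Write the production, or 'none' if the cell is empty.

FIRST(C) = {a}
FIRST(P) = {epsilon, a}  (via C)
FIRST(S) = {epsilon, a, g}  (via P g C)
FOLLOW(S) includes $ since S is the start symbol.
FOLLOW(P): in S→P g C, P is followed by g C with FIRST {g}. Thus FOLLOW(P) = {g}.
For P → epsilon: FIRST(epsilon) = {epsilon}, so it goes in M[P, t] for t ∈ {}; since epsilon ∈ FIRST, also for every t ∈ FOLLOW(P) = {g}.
For P → C: FIRST(C) = {a}, so it goes in M[P, t] for t ∈ {a}.

P → epsilon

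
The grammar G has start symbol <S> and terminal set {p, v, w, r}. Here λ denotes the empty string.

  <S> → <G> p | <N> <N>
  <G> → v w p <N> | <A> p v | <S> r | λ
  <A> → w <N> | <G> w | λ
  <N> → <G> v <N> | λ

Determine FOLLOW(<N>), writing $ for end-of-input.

FIRST(<S>) = {λ, p, r, v, w}  (via <G> p, <N> <N>)
FIRST(<G>) = {λ, p, r, v, w}  (via <A> p v, <S> r)
FIRST(<A>) = {λ, p, r, v, w}  (via <G> w)
FIRST(<N>) = {λ, p, r, v, w}  (via <G> v <N>)
FOLLOW(<S>) includes $ since <S> is the start symbol.
FOLLOW(<S>): in <G>→<S> r, <S> is followed by r with FIRST {r}. Thus FOLLOW(<S>) = {$, r}.
FOLLOW(<G>): in <S>→<G> p, <G> is followed by p with FIRST {p}; in <A>→<G> w, <G> is followed by w with FIRST {w}; in <N>→<G> v <N>, <G> is followed by v <N> with FIRST {v}. Thus FOLLOW(<G>) = {p, v, w}.
FOLLOW(<A>): in <G>→<A> p v, <A> is followed by p v with FIRST {p}. Thus FOLLOW(<A>) = {p}.
FOLLOW(<N>): in <S>→<N> <N> (occurrence 1), <N> is followed by <N> with FIRST {λ, p, r, v, w}; in <S>→<N> <N> (occurrence 1), the suffix after <N> is nullable, so FOLLOW(<N>) ⊇ FOLLOW(<S>) = {$, r}; in <S>→<N> <N> (occurrence 2), the suffix after <N> is empty, so FOLLOW(<N>) ⊇ FOLLOW(<S>) = {$, r}; in <G>→v w p <N>, the suffix after <N> is empty, so FOLLOW(<N>) ⊇ FOLLOW(<G>) = {p, v, w}; in <A>→w <N>, the suffix after <N> is empty, so FOLLOW(<N>) ⊇ FOLLOW(<A>) = {p}; in <N>→<G> v <N>, the suffix after <N> is empty (adds nothing new). Thus FOLLOW(<N>) = {$, p, r, v, w}.

{$, p, r, v, w}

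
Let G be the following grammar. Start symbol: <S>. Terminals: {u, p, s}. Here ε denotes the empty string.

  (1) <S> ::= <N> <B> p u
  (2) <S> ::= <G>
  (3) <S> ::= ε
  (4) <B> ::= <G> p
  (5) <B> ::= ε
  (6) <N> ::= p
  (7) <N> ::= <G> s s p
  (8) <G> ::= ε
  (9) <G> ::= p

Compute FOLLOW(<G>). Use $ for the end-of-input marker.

FIRST(<G>) = {ε, p}
FIRST(<B>) = {ε, p}  (via <G> p)
FIRST(<N>) = {p, s}  (via <G> s s p)
FIRST(<S>) = {ε, p, s}  (via <N> <B> p u, <G>)
FOLLOW(<S>) includes $ since <S> is the start symbol.
FOLLOW(<S>): <S> appears on no right-hand side. Thus FOLLOW(<S>) = {$}.
FOLLOW(<B>): in <S>::=<N> <B> p u, <B> is followed by p u with FIRST {p}. Thus FOLLOW(<B>) = {p}.
FOLLOW(<N>): in <S>::=<N> <B> p u, <N> is followed by <B> p u with FIRST {p}. Thus FOLLOW(<N>) = {p}.
FOLLOW(<G>): in <S>::=<G>, the suffix after <G> is empty, so FOLLOW(<G>) ⊇ FOLLOW(<S>) = {$}; in <B>::=<G> p, <G> is followed by p with FIRST {p}; in <N>::=<G> s s p, <G> is followed by s s p with FIRST {s}. Thus FOLLOW(<G>) = {$, p, s}.

{$, p, s}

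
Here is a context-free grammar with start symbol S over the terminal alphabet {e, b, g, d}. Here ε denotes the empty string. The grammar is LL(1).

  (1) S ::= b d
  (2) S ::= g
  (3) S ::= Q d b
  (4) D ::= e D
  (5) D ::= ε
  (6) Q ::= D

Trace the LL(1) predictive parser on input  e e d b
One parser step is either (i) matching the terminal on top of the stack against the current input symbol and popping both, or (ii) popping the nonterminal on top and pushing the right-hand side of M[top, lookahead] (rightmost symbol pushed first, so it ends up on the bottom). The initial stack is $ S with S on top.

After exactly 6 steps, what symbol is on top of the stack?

step 1: stack=$ S  input=e e d b $  — expand S ::= Q d b
step 2: stack=$ b d Q  input=e e d b $  — expand Q ::= D
step 3: stack=$ b d D  input=e e d b $  — expand D ::= e D
step 4: stack=$ b d D e  input=e e d b $  — match e
step 5: stack=$ b d D  input=e d b $  — expand D ::= e D
step 6: stack=$ b d D e  input=e d b $  — match e
Stack after step 6: $ b d D (top = D).

D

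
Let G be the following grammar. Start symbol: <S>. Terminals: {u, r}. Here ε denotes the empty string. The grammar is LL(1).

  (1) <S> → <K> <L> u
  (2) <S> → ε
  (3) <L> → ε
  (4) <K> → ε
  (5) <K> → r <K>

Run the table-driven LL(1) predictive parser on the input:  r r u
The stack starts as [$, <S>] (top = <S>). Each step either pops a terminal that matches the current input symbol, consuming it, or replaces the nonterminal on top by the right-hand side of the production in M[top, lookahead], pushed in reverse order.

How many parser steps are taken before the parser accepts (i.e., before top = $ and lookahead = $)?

8

     Stack          Input    Action
  1  $ <S>          r r u $  expand <S> → <K> <L> u
  2  $ u <L> <K>    r r u $  expand <K> → r <K>
  3  $ u <L> <K> r  r r u $  match r
  4  $ u <L> <K>    r u $    expand <K> → r <K>
  5  $ u <L> <K> r  r u $    match r
  6  $ u <L> <K>    u $      expand <K> → ε
  7  $ u <L>        u $      expand <L> → ε
  8  $ u            u $      match u
Accept reached after 8 steps.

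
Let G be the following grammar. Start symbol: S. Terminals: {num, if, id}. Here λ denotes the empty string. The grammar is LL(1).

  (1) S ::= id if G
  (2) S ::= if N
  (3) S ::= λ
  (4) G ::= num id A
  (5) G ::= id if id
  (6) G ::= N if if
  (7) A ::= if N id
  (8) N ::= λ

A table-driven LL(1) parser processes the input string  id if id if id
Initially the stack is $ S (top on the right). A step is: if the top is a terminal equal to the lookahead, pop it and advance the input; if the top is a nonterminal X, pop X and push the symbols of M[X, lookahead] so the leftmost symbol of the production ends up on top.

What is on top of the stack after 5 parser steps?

     Stack       Input             Action
  1  $ S         id if id if id $  expand S ::= id if G
  2  $ G if id   id if id if id $  match id
  3  $ G if      if id if id $     match if
  4  $ G         id if id $        expand G ::= id if id
  5  $ id if id  id if id $        match id
Stack after step 5: $ id if (top = if).

if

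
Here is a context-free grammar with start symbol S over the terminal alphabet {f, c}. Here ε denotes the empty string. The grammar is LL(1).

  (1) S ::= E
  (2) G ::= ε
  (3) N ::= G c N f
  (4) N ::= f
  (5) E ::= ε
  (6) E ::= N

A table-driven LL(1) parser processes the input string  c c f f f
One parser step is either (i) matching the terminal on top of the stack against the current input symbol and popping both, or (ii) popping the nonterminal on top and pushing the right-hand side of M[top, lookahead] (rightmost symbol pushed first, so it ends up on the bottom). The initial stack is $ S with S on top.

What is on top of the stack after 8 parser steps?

N

step 1: stack=$ S  input=c c f f f $  — expand S ::= E
step 2: stack=$ E  input=c c f f f $  — expand E ::= N
step 3: stack=$ N  input=c c f f f $  — expand N ::= G c N f
step 4: stack=$ f N c G  input=c c f f f $  — expand G ::= ε
step 5: stack=$ f N c  input=c c f f f $  — match c
step 6: stack=$ f N  input=c f f f $  — expand N ::= G c N f
step 7: stack=$ f f N c G  input=c f f f $  — expand G ::= ε
step 8: stack=$ f f N c  input=c f f f $  — match c
Stack after step 8: $ f f N (top = N).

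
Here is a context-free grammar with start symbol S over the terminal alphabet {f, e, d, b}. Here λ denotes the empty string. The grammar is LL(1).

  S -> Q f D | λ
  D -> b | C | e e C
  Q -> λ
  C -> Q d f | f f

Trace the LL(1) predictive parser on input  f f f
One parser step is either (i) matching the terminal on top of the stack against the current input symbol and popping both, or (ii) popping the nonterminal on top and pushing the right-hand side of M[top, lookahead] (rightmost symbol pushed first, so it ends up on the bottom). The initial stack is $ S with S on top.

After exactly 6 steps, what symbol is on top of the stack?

     Stack    Input    Action
  1  $ S      f f f $  expand S -> Q f D
  2  $ D f Q  f f f $  expand Q -> λ
  3  $ D f    f f f $  match f
  4  $ D      f f $    expand D -> C
  5  $ C      f f $    expand C -> f f
  6  $ f f    f f $    match f
Stack after step 6: $ f (top = f).

f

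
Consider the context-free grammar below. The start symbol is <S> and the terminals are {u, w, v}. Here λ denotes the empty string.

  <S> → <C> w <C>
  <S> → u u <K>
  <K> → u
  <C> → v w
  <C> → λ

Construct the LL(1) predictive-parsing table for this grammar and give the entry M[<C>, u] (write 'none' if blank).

FIRST(<K>): from <K>→u we get {u}. So FIRST(<K>) = {u}.
FIRST(<C>): from <C>→v w we get {v}; from <C>→λ we get {λ}. So FIRST(<C>) = {λ, v}.
FIRST(<S>): from <S>→<C> w <C> we get {v, w}; from <S>→u u <K> we get {u}. So FIRST(<S>) = {u, v, w}.
FOLLOW(<S>) includes $ since <S> is the start symbol.
FOLLOW(<S>): <S> appears on no right-hand side. Thus FOLLOW(<S>) = {$}.
FOLLOW(<C>): in <S>→<C> w <C> (occurrence 1), <C> is followed by w <C> with FIRST {w}; in <S>→<C> w <C> (occurrence 2), the suffix after <C> is empty, so FOLLOW(<C>) ⊇ FOLLOW(<S>) = {$}. Thus FOLLOW(<C>) = {$, w}.
For <C> → v w: FIRST(v w) = {v}, so it goes in M[<C>, t] for t ∈ {v}.
For <C> → λ: FIRST(λ) = {λ}, so it goes in M[<C>, t] for t ∈ {}; since λ ∈ FIRST, also for every t ∈ FOLLOW(<C>) = {$, w}.
None of these place a production in M[<C>, u].

none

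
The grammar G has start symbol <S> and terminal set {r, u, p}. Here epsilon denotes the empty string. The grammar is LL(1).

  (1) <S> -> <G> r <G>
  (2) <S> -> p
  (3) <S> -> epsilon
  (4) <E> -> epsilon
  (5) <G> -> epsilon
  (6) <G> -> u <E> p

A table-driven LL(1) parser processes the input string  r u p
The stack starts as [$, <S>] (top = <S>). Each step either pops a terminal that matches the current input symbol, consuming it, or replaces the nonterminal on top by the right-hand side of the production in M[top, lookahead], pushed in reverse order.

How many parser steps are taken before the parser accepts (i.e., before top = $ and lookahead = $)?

step 1: stack=$ <S>  input=r u p $  — expand <S> -> <G> r <G>
step 2: stack=$ <G> r <G>  input=r u p $  — expand <G> -> epsilon
step 3: stack=$ <G> r  input=r u p $  — match r
step 4: stack=$ <G>  input=u p $  — expand <G> -> u <E> p
step 5: stack=$ p <E> u  input=u p $  — match u
step 6: stack=$ p <E>  input=p $  — expand <E> -> epsilon
step 7: stack=$ p  input=p $  — match p
Accept reached after 7 steps.

7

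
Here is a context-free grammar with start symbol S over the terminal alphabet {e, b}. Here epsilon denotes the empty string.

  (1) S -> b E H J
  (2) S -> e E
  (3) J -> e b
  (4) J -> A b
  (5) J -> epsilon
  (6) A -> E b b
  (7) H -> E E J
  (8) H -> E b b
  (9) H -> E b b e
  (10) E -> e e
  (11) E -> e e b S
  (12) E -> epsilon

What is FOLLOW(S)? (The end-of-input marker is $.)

{$, b, e}

FIRST(S) = {b, e}
FIRST(E) = {epsilon, e}
FIRST(A) = {b, e}  (via E b b)
FIRST(J) = {epsilon, b, e}  (via A b)
FIRST(H) = {epsilon, b, e}  (via E E J, E b b, E b b e)
FOLLOW(S) includes $ since S is the start symbol.
FOLLOW(A): in J->A b, A is followed by b with FIRST {b}. Thus FOLLOW(A) = {b}.
FOLLOW(S): in E->e e b S, the suffix after S is empty, so FOLLOW(S) ⊇ FOLLOW(E) = {$, b, e}. Thus FOLLOW(S) = {$, b, e}.
FOLLOW(H): in S->b E H J, H is followed by J with FIRST {epsilon, b, e}; in S->b E H J, the suffix after H is nullable, so FOLLOW(H) ⊇ FOLLOW(S) = {$, b, e}. Thus FOLLOW(H) = {$, b, e}.
FOLLOW(J): in S->b E H J, the suffix after J is empty, so FOLLOW(J) ⊇ FOLLOW(S) = {$, b, e}; in H->E E J, the suffix after J is empty, so FOLLOW(J) ⊇ FOLLOW(H) = {$, b, e}. Thus FOLLOW(J) = {$, b, e}.
FOLLOW(E): in S->b E H J, E is followed by H J with FIRST {epsilon, b, e}; in S->b E H J, the suffix after E is nullable, so FOLLOW(E) ⊇ FOLLOW(S) = {$, b, e}; in S->e E, the suffix after E is empty, so FOLLOW(E) ⊇ FOLLOW(S) = {$, b, e}; in A->E b b, E is followed by b b with FIRST {b}; in H->E E J (occurrence 1), E is followed by E J with FIRST {epsilon, b, e}; in H->E E J (occurrence 1), the suffix after E is nullable, so FOLLOW(E) ⊇ FOLLOW(H) = {$, b, e}; in H->E E J (occurrence 2), E is followed by J with FIRST {epsilon, b, e}; in H->E E J (occurrence 2), the suffix after E is nullable, so FOLLOW(E) ⊇ FOLLOW(H) = {$, b, e}; in H->E b b, E is followed by b b with FIRST {b}; in H->E b b e, E is followed by b b e with FIRST {b}. Thus FOLLOW(E) = {$, b, e}.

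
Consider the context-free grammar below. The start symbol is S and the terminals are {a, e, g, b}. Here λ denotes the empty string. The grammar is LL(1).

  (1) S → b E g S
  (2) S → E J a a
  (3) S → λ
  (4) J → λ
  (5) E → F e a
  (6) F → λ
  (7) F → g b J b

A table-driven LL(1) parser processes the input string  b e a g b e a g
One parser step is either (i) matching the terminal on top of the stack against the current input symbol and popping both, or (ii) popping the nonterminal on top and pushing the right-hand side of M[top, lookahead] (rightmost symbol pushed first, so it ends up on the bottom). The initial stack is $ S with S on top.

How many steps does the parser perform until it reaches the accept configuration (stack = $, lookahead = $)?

      Stack        Input              Action
   1  $ S          b e a g b e a g $  expand S → b E g S
   2  $ S g E b    b e a g b e a g $  match b
   3  $ S g E      e a g b e a g $    expand E → F e a
   4  $ S g a e F  e a g b e a g $    expand F → λ
   5  $ S g a e    e a g b e a g $    match e
   6  $ S g a      a g b e a g $      match a
   7  $ S g        g b e a g $        match g
   8  $ S          b e a g $          expand S → b E g S
   9  $ S g E b    b e a g $          match b
  10  $ S g E      e a g $            expand E → F e a
  11  $ S g a e F  e a g $            expand F → λ
  12  $ S g a e    e a g $            match e
  13  $ S g a      a g $              match a
  14  $ S g        g $                match g
  15  $ S          $                  expand S → λ
Accept reached after 15 steps.

15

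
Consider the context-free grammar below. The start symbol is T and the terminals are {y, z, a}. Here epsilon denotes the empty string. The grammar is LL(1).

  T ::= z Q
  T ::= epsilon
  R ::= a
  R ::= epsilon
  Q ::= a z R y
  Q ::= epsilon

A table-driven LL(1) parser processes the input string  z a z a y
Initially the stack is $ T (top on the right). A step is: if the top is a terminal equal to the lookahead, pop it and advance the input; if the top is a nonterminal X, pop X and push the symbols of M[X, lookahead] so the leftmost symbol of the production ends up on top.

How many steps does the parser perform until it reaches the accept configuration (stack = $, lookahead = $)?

step 1: stack=$ T  input=z a z a y $  — expand T ::= z Q
step 2: stack=$ Q z  input=z a z a y $  — match z
step 3: stack=$ Q  input=a z a y $  — expand Q ::= a z R y
step 4: stack=$ y R z a  input=a z a y $  — match a
step 5: stack=$ y R z  input=z a y $  — match z
step 6: stack=$ y R  input=a y $  — expand R ::= a
step 7: stack=$ y a  input=a y $  — match a
step 8: stack=$ y  input=y $  — match y
Accept reached after 8 steps.

8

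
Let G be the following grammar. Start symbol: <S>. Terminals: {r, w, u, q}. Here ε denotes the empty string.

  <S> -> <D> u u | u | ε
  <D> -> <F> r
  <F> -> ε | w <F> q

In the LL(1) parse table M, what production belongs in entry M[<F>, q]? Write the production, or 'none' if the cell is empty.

<F> -> ε

FIRST(<F>): from <F>->ε we get {ε}; from <F>->w <F> q we get {w}. So FIRST(<F>) = {ε, w}.
FIRST(<D>): from <D>-><F> r we get {r, w}. So FIRST(<D>) = {r, w}.
FIRST(<S>): from <S>-><D> u u we get {r, w}; from <S>->u we get {u}; from <S>->ε we get {ε}. So FIRST(<S>) = {ε, r, u, w}.
FOLLOW(<S>) includes $ since <S> is the start symbol.
FOLLOW(<F>): in <D>-><F> r, <F> is followed by r with FIRST {r}; in <F>->w <F> q, <F> is followed by q with FIRST {q}. Thus FOLLOW(<F>) = {q, r}.
For <F> -> ε: FIRST(ε) = {ε}, so it goes in M[<F>, t] for t ∈ {}; since ε ∈ FIRST, also for every t ∈ FOLLOW(<F>) = {q, r}.
For <F> -> w <F> q: FIRST(w <F> q) = {w}, so it goes in M[<F>, t] for t ∈ {w}.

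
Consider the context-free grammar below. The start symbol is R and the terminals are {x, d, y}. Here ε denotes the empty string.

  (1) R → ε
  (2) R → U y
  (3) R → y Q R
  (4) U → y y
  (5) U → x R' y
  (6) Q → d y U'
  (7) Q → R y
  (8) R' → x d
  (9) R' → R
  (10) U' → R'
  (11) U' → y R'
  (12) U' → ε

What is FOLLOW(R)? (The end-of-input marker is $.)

FIRST(U) = {x, y}
FIRST(R) = {ε, x, y}  (via U y)
FIRST(Q) = {d, x, y}  (via R y)
FIRST(R') = {ε, x, y}  (via R)
FIRST(U') = {ε, x, y}  (via R')
FOLLOW(R) includes $ since R is the start symbol.
FOLLOW(U): in R→U y, U is followed by y with FIRST {y}. Thus FOLLOW(U) = {y}.
FOLLOW(R): in R→y Q R, the suffix after R is empty (adds nothing new); in Q→R y, R is followed by y with FIRST {y}; in R'→R, the suffix after R is empty, so FOLLOW(R) ⊇ FOLLOW(R') = {$, x, y}. Thus FOLLOW(R) = {$, x, y}.
FOLLOW(Q): in R→y Q R, Q is followed by R with FIRST {ε, x, y}; in R→y Q R, the suffix after Q is nullable, so FOLLOW(Q) ⊇ FOLLOW(R) = {$, x, y}. Thus FOLLOW(Q) = {$, x, y}.
FOLLOW(U'): in Q→d y U', the suffix after U' is empty, so FOLLOW(U') ⊇ FOLLOW(Q) = {$, x, y}. Thus FOLLOW(U') = {$, x, y}.
FOLLOW(R'): in U→x R' y, R' is followed by y with FIRST {y}; in U'→R', the suffix after R' is empty, so FOLLOW(R') ⊇ FOLLOW(U') = {$, x, y}; in U'→y R', the suffix after R' is empty, so FOLLOW(R') ⊇ FOLLOW(U') = {$, x, y}. Thus FOLLOW(R') = {$, x, y}.

{$, x, y}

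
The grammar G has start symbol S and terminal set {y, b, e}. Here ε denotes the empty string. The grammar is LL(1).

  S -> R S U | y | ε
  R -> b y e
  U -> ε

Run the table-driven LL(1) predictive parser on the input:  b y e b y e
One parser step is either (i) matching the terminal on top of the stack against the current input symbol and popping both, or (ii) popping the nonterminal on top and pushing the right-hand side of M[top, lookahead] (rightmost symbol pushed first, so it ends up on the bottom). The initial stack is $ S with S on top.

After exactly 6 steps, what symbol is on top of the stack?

step 1: stack=$ S  input=b y e b y e $  — expand S -> R S U
step 2: stack=$ U S R  input=b y e b y e $  — expand R -> b y e
step 3: stack=$ U S e y b  input=b y e b y e $  — match b
step 4: stack=$ U S e y  input=y e b y e $  — match y
step 5: stack=$ U S e  input=e b y e $  — match e
step 6: stack=$ U S  input=b y e $  — expand S -> R S U
Stack after step 6: $ U U S R (top = R).

R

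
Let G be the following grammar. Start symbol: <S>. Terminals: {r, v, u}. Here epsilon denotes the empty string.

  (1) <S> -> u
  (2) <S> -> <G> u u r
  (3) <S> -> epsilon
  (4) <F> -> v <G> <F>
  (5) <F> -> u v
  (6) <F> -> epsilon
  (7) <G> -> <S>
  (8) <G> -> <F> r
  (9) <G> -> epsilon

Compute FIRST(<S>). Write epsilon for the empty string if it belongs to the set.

{epsilon, r, u, v}

FIRST(<F>): from <F>->v <G> <F> we get {v}; from <F>->u v we get {u}; from <F>->epsilon we get {epsilon}. So FIRST(<F>) = {epsilon, u, v}.
FIRST(<S>): from <S>->u we get {u}; from <S>-><G> u u r we get {r, u, v}; from <S>->epsilon we get {epsilon}. So FIRST(<S>) = {epsilon, r, u, v}.
FIRST(<G>): from <G>-><S> we get {epsilon, r, u, v}; from <G>-><F> r we get {r, u, v}; from <G>->epsilon we get {epsilon}. So FIRST(<G>) = {epsilon, r, u, v}.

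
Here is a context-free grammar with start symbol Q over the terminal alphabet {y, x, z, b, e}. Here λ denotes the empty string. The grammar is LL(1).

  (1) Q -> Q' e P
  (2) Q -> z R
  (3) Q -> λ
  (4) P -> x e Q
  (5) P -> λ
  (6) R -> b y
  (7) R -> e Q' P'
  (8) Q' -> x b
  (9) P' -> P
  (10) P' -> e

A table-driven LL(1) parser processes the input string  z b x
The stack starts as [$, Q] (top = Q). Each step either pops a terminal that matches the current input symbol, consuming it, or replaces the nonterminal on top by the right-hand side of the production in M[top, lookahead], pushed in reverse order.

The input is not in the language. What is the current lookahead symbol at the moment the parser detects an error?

x

step 1: stack=$ Q  input=z b x $  — expand Q -> z R
step 2: stack=$ R z  input=z b x $  — match z
step 3: stack=$ R  input=b x $  — expand R -> b y
step 4: stack=$ y b  input=b x $  — match b
step 5: stack=$ y  input=x $  — error: top is terminal y but lookahead is x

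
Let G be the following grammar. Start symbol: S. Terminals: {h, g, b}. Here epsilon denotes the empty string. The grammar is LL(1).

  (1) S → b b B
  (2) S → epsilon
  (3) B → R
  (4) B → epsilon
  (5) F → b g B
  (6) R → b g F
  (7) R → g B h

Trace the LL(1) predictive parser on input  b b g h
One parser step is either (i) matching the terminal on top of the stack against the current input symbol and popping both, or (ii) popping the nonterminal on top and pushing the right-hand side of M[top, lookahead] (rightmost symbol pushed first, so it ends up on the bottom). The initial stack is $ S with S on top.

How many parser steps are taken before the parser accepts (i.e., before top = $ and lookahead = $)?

8

     Stack    Input      Action
  1  $ S      b b g h $  expand S → b b B
  2  $ B b b  b b g h $  match b
  3  $ B b    b g h $    match b
  4  $ B      g h $      expand B → R
  5  $ R      g h $      expand R → g B h
  6  $ h B g  g h $      match g
  7  $ h B    h $        expand B → epsilon
  8  $ h      h $        match h
Accept reached after 8 steps.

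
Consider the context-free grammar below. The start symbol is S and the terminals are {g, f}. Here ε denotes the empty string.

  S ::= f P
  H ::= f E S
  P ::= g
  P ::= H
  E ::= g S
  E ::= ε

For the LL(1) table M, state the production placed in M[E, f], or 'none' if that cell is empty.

FIRST(S): from S::=f P we get {f}. So FIRST(S) = {f}.
FIRST(H): from H::=f E S we get {f}. So FIRST(H) = {f}.
FIRST(E): from E::=g S we get {g}; from E::=ε we get {ε}. So FIRST(E) = {ε, g}.
FIRST(P): from P::=g we get {g}; from P::=H we get {f}. So FIRST(P) = {f, g}.
FOLLOW(S) includes $ since S is the start symbol.
FOLLOW(E): in H::=f E S, E is followed by S with FIRST {f}. Thus FOLLOW(E) = {f}.
For E ::= g S: FIRST(g S) = {g}, so it goes in M[E, t] for t ∈ {g}.
For E ::= ε: FIRST(ε) = {ε}, so it goes in M[E, t] for t ∈ {}; since ε ∈ FIRST, also for every t ∈ FOLLOW(E) = {f}.

E ::= ε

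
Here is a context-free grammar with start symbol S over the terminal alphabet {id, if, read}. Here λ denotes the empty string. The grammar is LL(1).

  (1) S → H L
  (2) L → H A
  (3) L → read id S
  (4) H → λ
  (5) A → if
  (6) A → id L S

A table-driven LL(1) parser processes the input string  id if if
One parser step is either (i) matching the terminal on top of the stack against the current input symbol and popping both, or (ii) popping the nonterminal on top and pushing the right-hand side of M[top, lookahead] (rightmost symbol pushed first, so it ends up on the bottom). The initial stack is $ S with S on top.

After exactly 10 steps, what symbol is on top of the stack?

S

step 1: stack=$ S  input=id if if $  — expand S → H L
step 2: stack=$ L H  input=id if if $  — expand H → λ
step 3: stack=$ L  input=id if if $  — expand L → H A
step 4: stack=$ A H  input=id if if $  — expand H → λ
step 5: stack=$ A  input=id if if $  — expand A → id L S
step 6: stack=$ S L id  input=id if if $  — match id
step 7: stack=$ S L  input=if if $  — expand L → H A
step 8: stack=$ S A H  input=if if $  — expand H → λ
step 9: stack=$ S A  input=if if $  — expand A → if
step 10: stack=$ S if  input=if if $  — match if
Stack after step 10: $ S (top = S).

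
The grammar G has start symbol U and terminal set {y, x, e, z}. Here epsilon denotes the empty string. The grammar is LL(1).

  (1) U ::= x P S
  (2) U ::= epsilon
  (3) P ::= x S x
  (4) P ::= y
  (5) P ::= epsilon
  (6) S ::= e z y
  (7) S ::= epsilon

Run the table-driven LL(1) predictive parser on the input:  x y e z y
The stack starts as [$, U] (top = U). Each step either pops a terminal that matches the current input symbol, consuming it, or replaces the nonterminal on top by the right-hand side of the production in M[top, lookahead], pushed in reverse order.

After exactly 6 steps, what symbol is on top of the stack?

z

     Stack    Input        Action
  1  $ U      x y e z y $  expand U ::= x P S
  2  $ S P x  x y e z y $  match x
  3  $ S P    y e z y $    expand P ::= y
  4  $ S y    y e z y $    match y
  5  $ S      e z y $      expand S ::= e z y
  6  $ y z e  e z y $      match e
Stack after step 6: $ y z (top = z).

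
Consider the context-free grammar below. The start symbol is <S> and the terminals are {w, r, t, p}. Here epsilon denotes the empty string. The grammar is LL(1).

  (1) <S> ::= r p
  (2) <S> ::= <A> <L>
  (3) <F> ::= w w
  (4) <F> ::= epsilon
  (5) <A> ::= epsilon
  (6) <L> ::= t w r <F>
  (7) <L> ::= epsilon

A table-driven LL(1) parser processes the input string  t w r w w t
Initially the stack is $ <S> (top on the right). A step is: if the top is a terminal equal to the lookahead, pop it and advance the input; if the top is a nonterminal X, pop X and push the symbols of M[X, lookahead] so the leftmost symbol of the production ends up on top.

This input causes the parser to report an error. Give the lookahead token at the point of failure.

t

      Stack        Input          Action
   1  $ <S>        t w r w w t $  expand <S> ::= <A> <L>
   2  $ <L> <A>    t w r w w t $  expand <A> ::= epsilon
   3  $ <L>        t w r w w t $  expand <L> ::= t w r <F>
   4  $ <F> r w t  t w r w w t $  match t
   5  $ <F> r w    w r w w t $    match w
   6  $ <F> r      r w w t $      match r
   7  $ <F>        w w t $        expand <F> ::= w w
   8  $ w w        w w t $        match w
   9  $ w          w t $          match w
  10  $            t $            error: stack empty but input remains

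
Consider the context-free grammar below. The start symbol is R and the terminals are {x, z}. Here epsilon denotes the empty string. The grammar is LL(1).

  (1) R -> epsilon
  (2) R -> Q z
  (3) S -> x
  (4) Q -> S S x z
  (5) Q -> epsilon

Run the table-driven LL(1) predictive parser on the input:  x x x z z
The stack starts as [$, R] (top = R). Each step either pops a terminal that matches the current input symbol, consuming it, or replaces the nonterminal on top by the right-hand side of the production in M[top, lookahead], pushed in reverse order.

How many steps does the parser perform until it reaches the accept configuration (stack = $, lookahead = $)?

9

step 1: stack=$ R  input=x x x z z $  — expand R -> Q z
step 2: stack=$ z Q  input=x x x z z $  — expand Q -> S S x z
step 3: stack=$ z z x S S  input=x x x z z $  — expand S -> x
step 4: stack=$ z z x S x  input=x x x z z $  — match x
step 5: stack=$ z z x S  input=x x z z $  — expand S -> x
step 6: stack=$ z z x x  input=x x z z $  — match x
step 7: stack=$ z z x  input=x z z $  — match x
step 8: stack=$ z z  input=z z $  — match z
step 9: stack=$ z  input=z $  — match z
Accept reached after 9 steps.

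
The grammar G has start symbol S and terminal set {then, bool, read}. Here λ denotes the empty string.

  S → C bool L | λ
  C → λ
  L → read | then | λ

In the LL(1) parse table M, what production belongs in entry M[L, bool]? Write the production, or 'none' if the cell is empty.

none

FIRST(C): from C→λ we get {λ}. So FIRST(C) = {λ}.
FIRST(L): from L→read we get {read}; from L→then we get {then}; from L→λ we get {λ}. So FIRST(L) = {λ, read, then}.
FIRST(S): from S→C bool L we get {bool}; from S→λ we get {λ}. So FIRST(S) = {λ, bool}.
FOLLOW(S) includes $ since S is the start symbol.
FOLLOW(S): S appears on no right-hand side. Thus FOLLOW(S) = {$}.
FOLLOW(L): in S→C bool L, the suffix after L is empty, so FOLLOW(L) ⊇ FOLLOW(S) = {$}. Thus FOLLOW(L) = {$}.
For L → read: FIRST(read) = {read}, so it goes in M[L, t] for t ∈ {read}.
For L → then: FIRST(then) = {then}, so it goes in M[L, t] for t ∈ {then}.
For L → λ: FIRST(λ) = {λ}, so it goes in M[L, t] for t ∈ {}; since λ ∈ FIRST, also for every t ∈ FOLLOW(L) = {$}.
None of these place a production in M[L, bool].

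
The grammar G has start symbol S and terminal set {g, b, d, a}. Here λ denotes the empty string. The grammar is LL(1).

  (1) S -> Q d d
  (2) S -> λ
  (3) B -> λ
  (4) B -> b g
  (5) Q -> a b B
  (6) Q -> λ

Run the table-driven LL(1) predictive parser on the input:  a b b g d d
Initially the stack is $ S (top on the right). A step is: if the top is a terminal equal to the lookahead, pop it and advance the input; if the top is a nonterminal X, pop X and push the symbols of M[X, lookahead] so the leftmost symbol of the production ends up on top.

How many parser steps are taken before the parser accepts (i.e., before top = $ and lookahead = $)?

9

step 1: stack=$ S  input=a b b g d d $  — expand S -> Q d d
step 2: stack=$ d d Q  input=a b b g d d $  — expand Q -> a b B
step 3: stack=$ d d B b a  input=a b b g d d $  — match a
step 4: stack=$ d d B b  input=b b g d d $  — match b
step 5: stack=$ d d B  input=b g d d $  — expand B -> b g
step 6: stack=$ d d g b  input=b g d d $  — match b
step 7: stack=$ d d g  input=g d d $  — match g
step 8: stack=$ d d  input=d d $  — match d
step 9: stack=$ d  input=d $  — match d
Accept reached after 9 steps.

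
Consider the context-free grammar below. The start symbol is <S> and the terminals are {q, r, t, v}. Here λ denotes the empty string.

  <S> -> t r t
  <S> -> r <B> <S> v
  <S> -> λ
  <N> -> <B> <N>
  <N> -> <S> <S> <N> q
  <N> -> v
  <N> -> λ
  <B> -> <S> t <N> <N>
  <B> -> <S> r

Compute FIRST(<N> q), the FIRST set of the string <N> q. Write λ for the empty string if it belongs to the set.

FIRST(<S>): from <S>->t r t we get {t}; from <S>->r <B> <S> v we get {r}; from <S>->λ we get {λ}. So FIRST(<S>) = {λ, r, t}.
FIRST(<B>): from <B>-><S> t <N> <N> we get {r, t}; from <B>-><S> r we get {r, t}. So FIRST(<B>) = {r, t}.
FIRST(<N>): from <N>-><B> <N> we get {r, t}; from <N>-><S> <S> <N> q we get {q, r, t, v}; from <N>->v we get {v}; from <N>->λ we get {λ}. So FIRST(<N>) = {λ, q, r, t, v}.
FIRST(<N> q): take FIRST of each symbol in turn, carrying on past any symbol whose FIRST contains λ; result {q, r, t, v}.

{q, r, t, v}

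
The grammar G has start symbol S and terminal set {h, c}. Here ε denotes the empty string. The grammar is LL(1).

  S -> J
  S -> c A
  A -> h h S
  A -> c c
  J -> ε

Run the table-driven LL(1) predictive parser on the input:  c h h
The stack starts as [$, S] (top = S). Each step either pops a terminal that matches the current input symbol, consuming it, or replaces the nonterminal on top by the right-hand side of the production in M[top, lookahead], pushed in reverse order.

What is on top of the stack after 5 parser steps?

step 1: stack=$ S  input=c h h $  — expand S -> c A
step 2: stack=$ A c  input=c h h $  — match c
step 3: stack=$ A  input=h h $  — expand A -> h h S
step 4: stack=$ S h h  input=h h $  — match h
step 5: stack=$ S h  input=h $  — match h
Stack after step 5: $ S (top = S).

S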